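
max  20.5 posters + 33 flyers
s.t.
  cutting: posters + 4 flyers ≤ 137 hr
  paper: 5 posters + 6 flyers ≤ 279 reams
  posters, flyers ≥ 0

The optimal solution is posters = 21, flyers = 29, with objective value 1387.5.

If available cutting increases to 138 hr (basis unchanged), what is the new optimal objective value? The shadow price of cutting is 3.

1390.5

Δb = 1, so new z* = 1387.5 + (3)·(1) = 1387.5 + 3 = 1390.5.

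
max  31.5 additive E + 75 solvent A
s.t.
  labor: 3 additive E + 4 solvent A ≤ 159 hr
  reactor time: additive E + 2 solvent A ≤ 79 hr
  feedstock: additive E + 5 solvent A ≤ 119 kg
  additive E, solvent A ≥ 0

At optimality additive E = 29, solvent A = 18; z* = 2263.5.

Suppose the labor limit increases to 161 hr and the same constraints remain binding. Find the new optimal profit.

Check each constraint at x*: labor 159/159 (tight); reactor time 65/79 (slack 14); feedstock 119/119 (tight).
By complementary slackness, y = 0 for the non-binding constraint.
From A_Bᵀ y = c: 3·y_labor + 1·y_feedstock = 31.5; 4·y_labor + 5·y_feedstock = 75.
This yields shadow prices y_labor = 7.5, y_feedstock = 9.
Δz = y_labor·Δb = 7.5 × (2) = 15, so new z* = 2263.5 + 15 = 2278.5.

2278.5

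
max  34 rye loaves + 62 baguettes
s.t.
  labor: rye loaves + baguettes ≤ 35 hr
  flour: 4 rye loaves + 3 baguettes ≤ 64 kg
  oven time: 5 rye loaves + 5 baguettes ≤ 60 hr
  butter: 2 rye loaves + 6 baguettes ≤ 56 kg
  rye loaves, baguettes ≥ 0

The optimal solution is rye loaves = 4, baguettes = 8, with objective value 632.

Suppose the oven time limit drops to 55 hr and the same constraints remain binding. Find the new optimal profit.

612

Binding: oven time and butter. Non-binding: labor (23 unused), flour (24 unused).
By complementary slackness, y = 0 for the non-binding constraints.
Dual feasibility on the basic columns requires 5·y_oven time + 2·y_butter = 34, 5·y_oven time + 6·y_butter = 62.
This yields shadow prices y_oven time = 4, y_butter = 7.
Δz = y_oven time·Δb = 4 × (-5) = -20, so new z* = 632 − 20 = 612.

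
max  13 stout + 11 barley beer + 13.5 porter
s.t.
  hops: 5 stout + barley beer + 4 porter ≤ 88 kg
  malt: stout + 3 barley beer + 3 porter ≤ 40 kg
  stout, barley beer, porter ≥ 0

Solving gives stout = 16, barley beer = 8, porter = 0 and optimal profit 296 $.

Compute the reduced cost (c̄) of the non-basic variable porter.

-3.5

Both hops and malt are binding at x*.
From A_Bᵀ y = c: 5·y_hops + 1·y_malt = 13; 1·y_hops + 3·y_malt = 11.
Solving: y_hops = 2, y_malt = 3.
Reduced cost of porter: c₃ − yᵀa₃ = 13.5 − (2·4 + 3·3) = 13.5 − 17 = -3.5.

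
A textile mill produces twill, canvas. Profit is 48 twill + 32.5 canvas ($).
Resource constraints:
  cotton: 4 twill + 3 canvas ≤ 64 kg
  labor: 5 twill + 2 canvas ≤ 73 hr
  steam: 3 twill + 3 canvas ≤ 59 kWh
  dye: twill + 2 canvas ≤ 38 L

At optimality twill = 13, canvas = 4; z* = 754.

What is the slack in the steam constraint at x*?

steam used = 3·13 + 3·4 = 51; slack = 59 − 51 = 8.

8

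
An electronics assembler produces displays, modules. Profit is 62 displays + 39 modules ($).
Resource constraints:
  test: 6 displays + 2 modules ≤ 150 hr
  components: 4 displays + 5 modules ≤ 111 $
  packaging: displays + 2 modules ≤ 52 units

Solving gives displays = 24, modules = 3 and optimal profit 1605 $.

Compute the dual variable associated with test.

7

At the optimum: test uses 150 of 150 (binding); components uses 111 of 111 (binding); packaging uses 30 of 52 (slack = 22).
Slack constraints have shadow price 0 (complementary slackness).
From A_Bᵀ y = c: 6·y_test + 4·y_components = 62; 2·y_test + 5·y_components = 39.
This yields shadow prices y_test = 7, y_components = 5.
Shadow price of test = 7.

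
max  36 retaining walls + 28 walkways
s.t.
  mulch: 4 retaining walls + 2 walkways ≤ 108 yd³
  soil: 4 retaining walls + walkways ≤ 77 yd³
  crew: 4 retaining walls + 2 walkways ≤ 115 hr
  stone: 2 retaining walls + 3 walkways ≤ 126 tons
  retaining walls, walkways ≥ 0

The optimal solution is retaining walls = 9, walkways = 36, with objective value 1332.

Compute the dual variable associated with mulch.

6.5

Check each constraint at x*: mulch 108/108 (tight); soil 72/77 (slack 5); crew 108/115 (slack 7); stone 126/126 (tight).
Slack constraints have shadow price 0 (complementary slackness).
Dual feasibility on the basic columns requires 4·y_mulch + 2·y_stone = 36, 2·y_mulch + 3·y_stone = 28.
Solving: y_mulch = 6.5, y_stone = 5.
Shadow price of mulch = 6.5.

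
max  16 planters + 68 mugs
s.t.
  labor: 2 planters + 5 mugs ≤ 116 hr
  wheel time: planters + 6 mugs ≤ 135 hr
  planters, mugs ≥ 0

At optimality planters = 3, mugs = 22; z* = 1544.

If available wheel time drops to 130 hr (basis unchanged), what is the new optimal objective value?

Both labor and wheel time are binding at x*.
The binding rows give the dual system: 2·y_labor + 1·y_wheel time = 16 and 5·y_labor + 6·y_wheel time = 68.
Solving: y_labor = 4, y_wheel time = 8.
Δz = y_wheel time·Δb = 8 × (-5) = -40, so new z* = 1544 − 40 = 1504.

1504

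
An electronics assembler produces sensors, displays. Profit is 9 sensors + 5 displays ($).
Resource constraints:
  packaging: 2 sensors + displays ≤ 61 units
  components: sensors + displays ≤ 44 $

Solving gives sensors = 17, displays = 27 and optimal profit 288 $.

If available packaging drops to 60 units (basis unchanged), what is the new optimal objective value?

284

Check each constraint at x*: packaging 61/61 (tight); components 44/44 (tight).
From A_Bᵀ y = c: 2·y_packaging + 1·y_components = 9; 1·y_packaging + 1·y_components = 5.
→ y_packaging = 4 and y_components = 1.
Δz = y_packaging·Δb = 4 × (-1) = -4, so new z* = 288 − 4 = 284.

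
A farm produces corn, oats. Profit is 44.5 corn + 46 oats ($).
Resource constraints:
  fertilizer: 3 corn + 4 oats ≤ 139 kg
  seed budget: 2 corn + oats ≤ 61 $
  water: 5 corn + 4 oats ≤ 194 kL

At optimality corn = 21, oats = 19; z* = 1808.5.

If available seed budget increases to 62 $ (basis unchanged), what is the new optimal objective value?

1816.5

At the optimum: fertilizer uses 139 of 139 (binding); seed budget uses 61 of 61 (binding); water uses 181 of 194 (slack = 13).
Since water is not tight, its dual is 0.
From A_Bᵀ y = c: 3·y_fertilizer + 2·y_seed budget = 44.5; 4·y_fertilizer + 1·y_seed budget = 46.
This yields shadow prices y_fertilizer = 9.5, y_seed budget = 8.
Δz = y_seed budget·Δb = 8 × (1) = 8, so new z* = 1808.5 + 8 = 1816.5.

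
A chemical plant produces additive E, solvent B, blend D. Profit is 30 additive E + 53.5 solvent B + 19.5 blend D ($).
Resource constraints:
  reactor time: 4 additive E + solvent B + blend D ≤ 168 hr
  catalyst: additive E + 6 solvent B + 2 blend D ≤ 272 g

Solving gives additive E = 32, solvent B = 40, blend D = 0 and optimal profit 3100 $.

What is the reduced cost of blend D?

Both reactor time and catalyst are binding at x*.
From A_Bᵀ y = c: 4·y_reactor time + 1·y_catalyst = 30; 1·y_reactor time + 6·y_catalyst = 53.5.
Solving: y_reactor time = 5.5, y_catalyst = 8.
Reduced cost of blend D: c₃ − yᵀa₃ = 19.5 − (5.5·1 + 8·2) = 19.5 − 21.5 = -2.

-2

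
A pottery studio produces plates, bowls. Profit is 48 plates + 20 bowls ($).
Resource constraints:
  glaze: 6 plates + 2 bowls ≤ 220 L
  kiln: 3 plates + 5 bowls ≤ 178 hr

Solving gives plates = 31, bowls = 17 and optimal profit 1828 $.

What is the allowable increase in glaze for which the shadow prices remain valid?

Binding constraints: glaze, kiln. The basis is B = [[6,2],[3,5]] with det 24.
Per unit increase in glaze, x* moves by d = (0.2083, -0.125).
The basis stays optimal until bowls reaches 0; allowable increase = 136 L.

136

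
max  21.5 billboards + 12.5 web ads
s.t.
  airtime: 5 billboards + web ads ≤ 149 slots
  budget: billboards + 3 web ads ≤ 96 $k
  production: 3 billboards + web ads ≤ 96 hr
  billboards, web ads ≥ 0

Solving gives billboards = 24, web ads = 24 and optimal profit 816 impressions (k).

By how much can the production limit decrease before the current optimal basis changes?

Binding constraints: budget, production. The basis is B = [[1,3],[3,1]] with det -8.
Per unit decrease in production, x* moves by d = (-0.375, 0.125).
The basis stays optimal until billboards reaches 0; allowable decrease = 64 hr.

64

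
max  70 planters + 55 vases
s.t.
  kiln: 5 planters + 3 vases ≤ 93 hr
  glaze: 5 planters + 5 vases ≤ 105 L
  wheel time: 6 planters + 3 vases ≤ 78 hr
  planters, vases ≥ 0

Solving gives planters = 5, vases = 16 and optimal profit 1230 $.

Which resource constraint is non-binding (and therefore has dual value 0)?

kiln: 73/93 (slack 20)
glaze: 105/105 (binding)
wheel time: 78/78 (binding)
By complementary slackness, a constraint with positive slack has shadow price 0 → kiln.

kiln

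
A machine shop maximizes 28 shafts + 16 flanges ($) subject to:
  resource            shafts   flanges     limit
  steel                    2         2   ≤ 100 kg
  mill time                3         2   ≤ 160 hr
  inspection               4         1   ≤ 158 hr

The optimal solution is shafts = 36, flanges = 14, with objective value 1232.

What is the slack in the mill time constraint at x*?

24

mill time used = 3·36 + 2·14 = 136; slack = 160 − 136 = 24.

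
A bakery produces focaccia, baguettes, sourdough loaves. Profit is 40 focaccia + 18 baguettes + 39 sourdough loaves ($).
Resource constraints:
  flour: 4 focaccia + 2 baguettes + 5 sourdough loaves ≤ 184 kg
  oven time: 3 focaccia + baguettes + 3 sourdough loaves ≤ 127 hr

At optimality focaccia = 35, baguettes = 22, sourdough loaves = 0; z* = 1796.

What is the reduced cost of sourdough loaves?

Check each constraint at x*: flour 184/184 (tight); oven time 127/127 (tight).
From A_Bᵀ y = c: 4·y_flour + 3·y_oven time = 40; 2·y_flour + 1·y_oven time = 18.
Solving: y_flour = 7, y_oven time = 4.
Reduced cost of sourdough loaves: c₃ − yᵀa₃ = 39 − (7·5 + 4·3) = 39 − 47 = -8.

-8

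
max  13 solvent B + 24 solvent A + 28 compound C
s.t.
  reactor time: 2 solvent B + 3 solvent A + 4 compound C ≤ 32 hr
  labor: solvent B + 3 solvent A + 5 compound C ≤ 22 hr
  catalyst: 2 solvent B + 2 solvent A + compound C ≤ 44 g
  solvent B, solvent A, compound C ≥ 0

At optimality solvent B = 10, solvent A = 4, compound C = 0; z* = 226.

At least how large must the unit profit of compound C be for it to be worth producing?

Check each constraint at x*: reactor time 32/32 (tight); labor 22/22 (tight); catalyst 28/44 (slack 16).
Slack constraints have shadow price 0 (complementary slackness).
From A_Bᵀ y = c: 2·y_reactor time + 1·y_labor = 13; 3·y_reactor time + 3·y_labor = 24.
This yields shadow prices y_reactor time = 5, y_labor = 3.
compound C enters the basis when its profit ≥ yᵀa₃ = 5·4 + 3·5 = 35.

35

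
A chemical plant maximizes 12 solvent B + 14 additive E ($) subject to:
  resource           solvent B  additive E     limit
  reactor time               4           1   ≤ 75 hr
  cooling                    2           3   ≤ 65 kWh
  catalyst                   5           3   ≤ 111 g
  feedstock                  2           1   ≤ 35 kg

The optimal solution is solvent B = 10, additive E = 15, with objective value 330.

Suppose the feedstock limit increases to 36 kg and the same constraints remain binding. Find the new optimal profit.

332

Binding: cooling and feedstock. Non-binding: reactor time (20 unused), catalyst (16 unused).
Slack constraints have shadow price 0 (complementary slackness).
The binding rows give the dual system: 2·y_cooling + 2·y_feedstock = 12 and 3·y_cooling + 1·y_feedstock = 14.
Solving: y_cooling = 4, y_feedstock = 2.
Δz = y_feedstock·Δb = 2 × (1) = 2, so new z* = 330 + 2 = 332.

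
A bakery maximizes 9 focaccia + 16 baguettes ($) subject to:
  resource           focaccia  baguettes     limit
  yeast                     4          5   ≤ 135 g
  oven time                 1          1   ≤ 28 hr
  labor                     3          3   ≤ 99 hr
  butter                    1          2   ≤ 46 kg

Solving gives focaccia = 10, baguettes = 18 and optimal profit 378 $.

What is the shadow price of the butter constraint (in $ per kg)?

7

At the optimum: yeast uses 130 of 135 (slack = 5); oven time uses 28 of 28 (binding); labor uses 84 of 99 (slack = 15); butter uses 46 of 46 (binding).
Slack constraints have shadow price 0 (complementary slackness).
From A_Bᵀ y = c: 1·y_oven time + 1·y_butter = 9; 1·y_oven time + 2·y_butter = 16.
Solving: y_oven time = 2, y_butter = 7.
Shadow price of butter = 7.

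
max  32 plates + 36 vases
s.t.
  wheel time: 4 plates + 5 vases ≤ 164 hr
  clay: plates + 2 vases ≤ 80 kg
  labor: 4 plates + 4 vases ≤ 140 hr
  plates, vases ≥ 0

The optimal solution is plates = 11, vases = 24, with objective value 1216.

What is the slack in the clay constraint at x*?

clay used = 1·11 + 2·24 = 59; slack = 80 − 59 = 21.

21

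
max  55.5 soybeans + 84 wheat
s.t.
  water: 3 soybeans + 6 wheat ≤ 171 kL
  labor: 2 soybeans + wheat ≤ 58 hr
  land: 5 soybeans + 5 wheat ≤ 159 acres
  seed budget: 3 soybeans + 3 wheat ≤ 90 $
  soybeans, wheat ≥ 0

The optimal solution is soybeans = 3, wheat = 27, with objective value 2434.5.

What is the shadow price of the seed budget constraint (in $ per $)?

Binding: water and seed budget. Non-binding: labor (25 unused), land (9 unused).
Slack constraints have shadow price 0 (complementary slackness).
Dual feasibility on the basic columns requires 3·y_water + 3·y_seed budget = 55.5, 6·y_water + 3·y_seed budget = 84.
This yields shadow prices y_water = 9.5, y_seed budget = 9.
Shadow price of seed budget = 9.

9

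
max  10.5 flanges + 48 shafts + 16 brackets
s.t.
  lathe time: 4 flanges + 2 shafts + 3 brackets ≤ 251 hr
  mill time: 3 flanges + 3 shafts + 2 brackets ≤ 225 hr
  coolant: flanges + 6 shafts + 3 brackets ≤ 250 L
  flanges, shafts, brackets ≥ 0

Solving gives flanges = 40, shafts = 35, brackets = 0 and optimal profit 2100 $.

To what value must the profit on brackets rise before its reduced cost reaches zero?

24.5

Binding: mill time and coolant. Non-binding: lathe time (21 unused).
By complementary slackness, y = 0 for the non-binding constraint.
From A_Bᵀ y = c: 3·y_mill time + 1·y_coolant = 10.5; 3·y_mill time + 6·y_coolant = 48.
Solving: y_mill time = 1, y_coolant = 7.5.
brackets enters the basis when its profit ≥ yᵀa₃ = 1·2 + 7.5·3 = 24.5.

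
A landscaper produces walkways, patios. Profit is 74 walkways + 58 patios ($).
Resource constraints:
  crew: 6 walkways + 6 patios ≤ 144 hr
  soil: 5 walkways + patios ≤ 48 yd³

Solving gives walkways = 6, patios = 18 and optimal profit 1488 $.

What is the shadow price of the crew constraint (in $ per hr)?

Check each constraint at x*: crew 144/144 (tight); soil 48/48 (tight).
The binding rows give the dual system: 6·y_crew + 5·y_soil = 74 and 6·y_crew + 1·y_soil = 58.
This yields shadow prices y_crew = 9, y_soil = 4.
Shadow price of crew = 9.

9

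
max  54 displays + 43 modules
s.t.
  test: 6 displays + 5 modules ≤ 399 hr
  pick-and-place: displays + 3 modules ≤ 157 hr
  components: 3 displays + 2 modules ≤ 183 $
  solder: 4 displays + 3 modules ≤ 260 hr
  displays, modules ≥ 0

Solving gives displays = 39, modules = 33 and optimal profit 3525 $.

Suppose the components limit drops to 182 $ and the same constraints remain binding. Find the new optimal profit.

At the optimum: test uses 399 of 399 (binding); pick-and-place uses 138 of 157 (slack = 19); components uses 183 of 183 (binding); solder uses 255 of 260 (slack = 5).
By complementary slackness, y = 0 for the non-binding constraints.
Dual feasibility on the basic columns requires 6·y_test + 3·y_components = 54, 5·y_test + 2·y_components = 43.
Solving: y_test = 7, y_components = 4.
Δz = y_components·Δb = 4 × (-1) = -4, so new z* = 3525 − 4 = 3521.

3521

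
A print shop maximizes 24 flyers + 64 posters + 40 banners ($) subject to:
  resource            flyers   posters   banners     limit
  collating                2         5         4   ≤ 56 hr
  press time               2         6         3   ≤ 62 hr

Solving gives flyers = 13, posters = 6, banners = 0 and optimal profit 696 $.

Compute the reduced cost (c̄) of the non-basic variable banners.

-4

At the optimum: collating uses 56 of 56 (binding); press time uses 62 of 62 (binding).
From A_Bᵀ y = c: 2·y_collating + 2·y_press time = 24; 5·y_collating + 6·y_press time = 64.
This yields shadow prices y_collating = 8, y_press time = 4.
Reduced cost of banners: c₃ − yᵀa₃ = 40 − (8·4 + 4·3) = 40 − 44 = -4.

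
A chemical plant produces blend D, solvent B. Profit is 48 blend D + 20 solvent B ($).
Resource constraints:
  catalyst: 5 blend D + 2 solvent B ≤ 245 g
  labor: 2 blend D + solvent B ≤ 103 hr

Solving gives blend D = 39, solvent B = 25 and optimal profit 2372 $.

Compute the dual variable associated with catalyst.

At the optimum: catalyst uses 245 of 245 (binding); labor uses 103 of 103 (binding).
From A_Bᵀ y = c: 5·y_catalyst + 2·y_labor = 48; 2·y_catalyst + 1·y_labor = 20.
This yields shadow prices y_catalyst = 8, y_labor = 4.
Shadow price of catalyst = 8.

8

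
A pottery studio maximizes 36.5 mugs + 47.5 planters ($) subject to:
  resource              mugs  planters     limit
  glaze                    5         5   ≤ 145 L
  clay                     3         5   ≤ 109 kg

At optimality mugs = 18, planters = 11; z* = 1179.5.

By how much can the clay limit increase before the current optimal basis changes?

Binding constraints: glaze, clay. The basis is B = [[5,5],[3,5]] with det 10.
Per unit increase in clay, x* moves by d = (-0.5, 0.5).
The basis stays optimal until mugs reaches 0; allowable increase = 36 kg.

36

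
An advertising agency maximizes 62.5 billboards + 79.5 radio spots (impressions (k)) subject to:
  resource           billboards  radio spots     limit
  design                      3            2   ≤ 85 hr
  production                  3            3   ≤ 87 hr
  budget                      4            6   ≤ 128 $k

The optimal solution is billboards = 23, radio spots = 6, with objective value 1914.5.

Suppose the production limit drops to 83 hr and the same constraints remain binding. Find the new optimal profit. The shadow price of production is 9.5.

1876.5

Δb = -4, so new z* = 1914.5 + (9.5)·(-4) = 1914.5 − 38 = 1876.5.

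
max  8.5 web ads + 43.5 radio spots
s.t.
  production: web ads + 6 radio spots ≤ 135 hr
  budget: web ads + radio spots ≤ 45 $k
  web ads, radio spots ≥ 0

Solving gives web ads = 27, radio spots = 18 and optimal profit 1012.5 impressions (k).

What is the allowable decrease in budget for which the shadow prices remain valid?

Binding constraints: production, budget. The basis is B = [[1,6],[1,1]] with det -5.
Per unit decrease in budget, x* moves by d = (-1.2, 0.2).
The basis stays optimal until web ads reaches 0; allowable decrease = 22.5 $k.

22.5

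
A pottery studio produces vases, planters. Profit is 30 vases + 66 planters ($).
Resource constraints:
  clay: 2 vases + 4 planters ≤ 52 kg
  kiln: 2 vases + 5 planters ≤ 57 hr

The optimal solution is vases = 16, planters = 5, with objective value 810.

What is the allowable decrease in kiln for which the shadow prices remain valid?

5

Binding constraints: clay, kiln. The basis is B = [[2,4],[2,5]] with det 2.
Per unit decrease in kiln, x* moves by d = (2, -1).
The basis stays optimal until planters reaches 0; allowable decrease = 5 hr.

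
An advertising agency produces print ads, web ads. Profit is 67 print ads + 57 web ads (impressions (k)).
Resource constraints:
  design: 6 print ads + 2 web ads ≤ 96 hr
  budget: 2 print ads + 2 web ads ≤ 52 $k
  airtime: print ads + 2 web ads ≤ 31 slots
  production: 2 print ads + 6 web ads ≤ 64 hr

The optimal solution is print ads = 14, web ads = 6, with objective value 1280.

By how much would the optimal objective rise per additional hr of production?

6.5

At the optimum: design uses 96 of 96 (binding); budget uses 40 of 52 (slack = 12); airtime uses 26 of 31 (slack = 5); production uses 64 of 64 (binding).
Slack constraints have shadow price 0 (complementary slackness).
Dual feasibility on the basic columns requires 6·y_design + 2·y_production = 67, 2·y_design + 6·y_production = 57.
Solving: y_design = 9, y_production = 6.5.
Shadow price of production = 6.5.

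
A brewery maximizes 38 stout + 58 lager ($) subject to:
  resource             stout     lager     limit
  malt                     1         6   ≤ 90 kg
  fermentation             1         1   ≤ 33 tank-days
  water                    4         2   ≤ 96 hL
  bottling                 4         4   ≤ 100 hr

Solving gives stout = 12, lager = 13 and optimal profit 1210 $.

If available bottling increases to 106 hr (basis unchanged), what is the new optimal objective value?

1261

Check each constraint at x*: malt 90/90 (tight); fermentation 25/33 (slack 8); water 74/96 (slack 22); bottling 100/100 (tight).
By complementary slackness, y = 0 for the non-binding constraints.
From A_Bᵀ y = c: 1·y_malt + 4·y_bottling = 38; 6·y_malt + 4·y_bottling = 58.
This yields shadow prices y_malt = 4, y_bottling = 8.5.
Δz = y_bottling·Δb = 8.5 × (6) = 51, so new z* = 1210 + 51 = 1261.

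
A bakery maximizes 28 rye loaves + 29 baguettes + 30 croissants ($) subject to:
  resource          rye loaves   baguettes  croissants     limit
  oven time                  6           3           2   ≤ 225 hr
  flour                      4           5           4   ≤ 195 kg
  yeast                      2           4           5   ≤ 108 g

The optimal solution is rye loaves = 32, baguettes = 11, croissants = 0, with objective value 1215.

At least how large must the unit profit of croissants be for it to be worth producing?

31

Check each constraint at x*: oven time 225/225 (tight); flour 183/195 (slack 12); yeast 108/108 (tight).
Since flour is not tight, its dual is 0.
From A_Bᵀ y = c: 6·y_oven time + 2·y_yeast = 28; 3·y_oven time + 4·y_yeast = 29.
Solving: y_oven time = 3, y_yeast = 5.
croissants enters the basis when its profit ≥ yᵀa₃ = 3·2 + 5·5 = 31.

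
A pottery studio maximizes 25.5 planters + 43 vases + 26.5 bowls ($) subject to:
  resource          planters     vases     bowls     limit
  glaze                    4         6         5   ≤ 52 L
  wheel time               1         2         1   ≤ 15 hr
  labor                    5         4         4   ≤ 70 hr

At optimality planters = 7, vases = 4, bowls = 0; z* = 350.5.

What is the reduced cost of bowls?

-3

Binding: glaze and wheel time. Non-binding: labor (19 unused).
Since labor is not tight, its dual is 0.
The binding rows give the dual system: 4·y_glaze + 1·y_wheel time = 25.5 and 6·y_glaze + 2·y_wheel time = 43.
This yields shadow prices y_glaze = 4, y_wheel time = 9.5.
Reduced cost of bowls: c₃ − yᵀa₃ = 26.5 − (4·5 + 9.5·1) = 26.5 − 29.5 = -3.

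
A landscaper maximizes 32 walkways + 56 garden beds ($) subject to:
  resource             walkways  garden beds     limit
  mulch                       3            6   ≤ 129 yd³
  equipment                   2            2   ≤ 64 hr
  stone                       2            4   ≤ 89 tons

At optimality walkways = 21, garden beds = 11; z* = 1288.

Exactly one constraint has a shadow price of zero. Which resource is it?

stone

mulch: 129/129 (binding)
equipment: 64/64 (binding)
stone: 86/89 (slack 3)
By complementary slackness, a constraint with positive slack has shadow price 0 → stone.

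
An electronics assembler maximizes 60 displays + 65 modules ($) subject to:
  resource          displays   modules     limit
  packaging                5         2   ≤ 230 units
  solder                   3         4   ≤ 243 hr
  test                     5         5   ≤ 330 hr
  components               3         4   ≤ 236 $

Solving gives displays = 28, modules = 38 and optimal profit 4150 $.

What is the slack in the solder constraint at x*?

solder used = 3·28 + 4·38 = 236; slack = 243 − 236 = 7.

7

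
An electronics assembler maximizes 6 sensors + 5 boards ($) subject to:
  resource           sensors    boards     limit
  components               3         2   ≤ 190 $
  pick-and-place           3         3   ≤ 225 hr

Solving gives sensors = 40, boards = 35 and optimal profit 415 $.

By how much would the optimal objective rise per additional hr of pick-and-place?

1

At the optimum: components uses 190 of 190 (binding); pick-and-place uses 225 of 225 (binding).
Dual feasibility on the basic columns requires 3·y_components + 3·y_pick-and-place = 6, 2·y_components + 3·y_pick-and-place = 5.
This yields shadow prices y_components = 1, y_pick-and-place = 1.
Shadow price of pick-and-place = 1.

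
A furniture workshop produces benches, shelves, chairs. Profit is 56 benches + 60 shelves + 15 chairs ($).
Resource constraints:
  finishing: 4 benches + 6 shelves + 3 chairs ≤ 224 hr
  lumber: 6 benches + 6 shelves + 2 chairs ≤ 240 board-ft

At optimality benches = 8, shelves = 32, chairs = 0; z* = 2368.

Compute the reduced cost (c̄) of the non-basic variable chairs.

Both finishing and lumber are binding at x*.
From A_Bᵀ y = c: 4·y_finishing + 6·y_lumber = 56; 6·y_finishing + 6·y_lumber = 60.
Solving: y_finishing = 2, y_lumber = 8.
Reduced cost of chairs: c₃ − yᵀa₃ = 15 − (2·3 + 8·2) = 15 − 22 = -7.

-7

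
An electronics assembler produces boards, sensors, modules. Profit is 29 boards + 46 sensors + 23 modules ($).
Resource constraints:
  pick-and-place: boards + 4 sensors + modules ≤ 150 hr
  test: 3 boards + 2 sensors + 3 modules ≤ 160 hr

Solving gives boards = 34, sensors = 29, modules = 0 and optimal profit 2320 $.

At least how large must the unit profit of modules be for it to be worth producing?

Both pick-and-place and test are binding at x*.
From A_Bᵀ y = c: 1·y_pick-and-place + 3·y_test = 29; 4·y_pick-and-place + 2·y_test = 46.
This yields shadow prices y_pick-and-place = 8, y_test = 7.
modules enters the basis when its profit ≥ yᵀa₃ = 8·1 + 7·3 = 29.

29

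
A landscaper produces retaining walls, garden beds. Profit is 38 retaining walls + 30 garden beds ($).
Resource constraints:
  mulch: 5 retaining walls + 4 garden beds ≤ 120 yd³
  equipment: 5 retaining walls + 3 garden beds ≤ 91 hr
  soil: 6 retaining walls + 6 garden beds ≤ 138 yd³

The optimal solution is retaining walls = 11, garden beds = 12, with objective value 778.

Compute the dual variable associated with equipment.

4

At the optimum: mulch uses 103 of 120 (slack = 17); equipment uses 91 of 91 (binding); soil uses 138 of 138 (binding).
By complementary slackness, y = 0 for the non-binding constraint.
The binding rows give the dual system: 5·y_equipment + 6·y_soil = 38 and 3·y_equipment + 6·y_soil = 30.
This yields shadow prices y_equipment = 4, y_soil = 3.
Shadow price of equipment = 4.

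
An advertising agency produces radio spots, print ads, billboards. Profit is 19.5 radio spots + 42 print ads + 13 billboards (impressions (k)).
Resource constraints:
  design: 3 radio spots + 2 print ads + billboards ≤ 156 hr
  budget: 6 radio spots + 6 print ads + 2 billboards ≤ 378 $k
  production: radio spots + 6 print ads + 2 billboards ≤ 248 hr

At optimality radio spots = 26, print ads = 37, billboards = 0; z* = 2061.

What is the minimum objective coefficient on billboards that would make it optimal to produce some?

14

Binding: budget and production. Non-binding: design (4 unused).
By complementary slackness, y = 0 for the non-binding constraint.
The binding rows give the dual system: 6·y_budget + 1·y_production = 19.5 and 6·y_budget + 6·y_production = 42.
→ y_budget = 2.5 and y_production = 4.5.
billboards enters the basis when its profit ≥ yᵀa₃ = 2.5·2 + 4.5·2 = 14.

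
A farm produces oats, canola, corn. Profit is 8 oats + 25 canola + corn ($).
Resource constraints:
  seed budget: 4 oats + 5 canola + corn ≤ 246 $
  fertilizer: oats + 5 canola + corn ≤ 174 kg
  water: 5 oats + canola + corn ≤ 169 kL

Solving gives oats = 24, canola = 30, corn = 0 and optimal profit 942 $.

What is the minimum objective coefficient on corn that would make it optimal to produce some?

5

At the optimum: seed budget uses 246 of 246 (binding); fertilizer uses 174 of 174 (binding); water uses 150 of 169 (slack = 19).
Slack constraints have shadow price 0 (complementary slackness).
The binding rows give the dual system: 4·y_seed budget + 1·y_fertilizer = 8 and 5·y_seed budget + 5·y_fertilizer = 25.
Solving: y_seed budget = 1, y_fertilizer = 4.
corn enters the basis when its profit ≥ yᵀa₃ = 1·1 + 4·1 = 5.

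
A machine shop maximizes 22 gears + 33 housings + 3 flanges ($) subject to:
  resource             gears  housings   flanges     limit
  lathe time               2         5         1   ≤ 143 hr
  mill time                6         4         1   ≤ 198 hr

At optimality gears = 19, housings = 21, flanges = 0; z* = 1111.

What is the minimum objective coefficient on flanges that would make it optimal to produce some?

Both lathe time and mill time are binding at x*.
The binding rows give the dual system: 2·y_lathe time + 6·y_mill time = 22 and 5·y_lathe time + 4·y_mill time = 33.
Solving: y_lathe time = 5, y_mill time = 2.
flanges enters the basis when its profit ≥ yᵀa₃ = 5·1 + 2·1 = 7.

7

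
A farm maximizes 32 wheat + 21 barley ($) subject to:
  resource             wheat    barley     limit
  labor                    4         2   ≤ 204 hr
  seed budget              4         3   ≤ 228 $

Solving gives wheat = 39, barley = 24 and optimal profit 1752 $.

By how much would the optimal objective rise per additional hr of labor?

Check each constraint at x*: labor 204/204 (tight); seed budget 228/228 (tight).
The binding rows give the dual system: 4·y_labor + 4·y_seed budget = 32 and 2·y_labor + 3·y_seed budget = 21.
This yields shadow prices y_labor = 3, y_seed budget = 5.
Shadow price of labor = 3.

3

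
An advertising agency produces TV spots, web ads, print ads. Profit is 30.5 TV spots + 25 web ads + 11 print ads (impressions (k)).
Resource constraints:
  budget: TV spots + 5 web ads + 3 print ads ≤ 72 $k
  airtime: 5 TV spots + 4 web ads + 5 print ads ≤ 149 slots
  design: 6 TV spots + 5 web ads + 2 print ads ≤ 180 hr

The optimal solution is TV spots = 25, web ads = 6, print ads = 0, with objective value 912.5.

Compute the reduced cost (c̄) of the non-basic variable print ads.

Check each constraint at x*: budget 55/72 (slack 17); airtime 149/149 (tight); design 180/180 (tight).
Slack constraints have shadow price 0 (complementary slackness).
From A_Bᵀ y = c: 5·y_airtime + 6·y_design = 30.5; 4·y_airtime + 5·y_design = 25.
→ y_airtime = 2.5 and y_design = 3.
Reduced cost of print ads: c₃ − yᵀa₃ = 11 − (2.5·5 + 3·2) = 11 − 18.5 = -7.5.

-7.5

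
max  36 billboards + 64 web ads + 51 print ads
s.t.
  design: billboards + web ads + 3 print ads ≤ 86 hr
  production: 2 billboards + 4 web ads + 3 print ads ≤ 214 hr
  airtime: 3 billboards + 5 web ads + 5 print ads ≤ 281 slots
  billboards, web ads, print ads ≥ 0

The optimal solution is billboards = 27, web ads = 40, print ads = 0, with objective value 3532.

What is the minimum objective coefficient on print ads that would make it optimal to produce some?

58

Binding: production and airtime. Non-binding: design (19 unused).
Slack constraints have shadow price 0 (complementary slackness).
From A_Bᵀ y = c: 2·y_production + 3·y_airtime = 36; 4·y_production + 5·y_airtime = 64.
→ y_production = 6 and y_airtime = 8.
print ads enters the basis when its profit ≥ yᵀa₃ = 6·3 + 8·5 = 58.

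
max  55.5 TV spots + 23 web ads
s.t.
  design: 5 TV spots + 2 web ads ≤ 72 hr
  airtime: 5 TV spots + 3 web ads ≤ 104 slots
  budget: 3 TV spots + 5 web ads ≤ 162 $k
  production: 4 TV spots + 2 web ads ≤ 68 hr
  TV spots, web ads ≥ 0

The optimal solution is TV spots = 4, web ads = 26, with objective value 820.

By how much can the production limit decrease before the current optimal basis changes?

Binding constraints: design, production. The basis is B = [[5,2],[4,2]] with det 2.
Per unit decrease in production, x* moves by d = (1, -2.5).
The basis stays optimal until web ads reaches 0; allowable decrease = 10.4 hr.

10.4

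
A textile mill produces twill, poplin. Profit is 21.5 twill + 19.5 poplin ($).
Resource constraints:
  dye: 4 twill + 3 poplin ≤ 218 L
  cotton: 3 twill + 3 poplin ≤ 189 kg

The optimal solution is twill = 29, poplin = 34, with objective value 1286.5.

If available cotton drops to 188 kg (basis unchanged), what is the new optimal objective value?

Check each constraint at x*: dye 218/218 (tight); cotton 189/189 (tight).
From A_Bᵀ y = c: 4·y_dye + 3·y_cotton = 21.5; 3·y_dye + 3·y_cotton = 19.5.
Solving: y_dye = 2, y_cotton = 4.5.
Δz = y_cotton·Δb = 4.5 × (-1) = -4.5, so new z* = 1286.5 − 4.5 = 1282.

1282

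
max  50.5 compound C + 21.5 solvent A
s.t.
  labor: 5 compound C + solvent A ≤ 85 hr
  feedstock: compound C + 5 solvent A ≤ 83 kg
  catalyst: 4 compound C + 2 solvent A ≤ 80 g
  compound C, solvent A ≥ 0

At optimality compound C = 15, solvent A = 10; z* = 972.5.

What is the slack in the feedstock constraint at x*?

feedstock used = 1·15 + 5·10 = 65; slack = 83 − 65 = 18.

18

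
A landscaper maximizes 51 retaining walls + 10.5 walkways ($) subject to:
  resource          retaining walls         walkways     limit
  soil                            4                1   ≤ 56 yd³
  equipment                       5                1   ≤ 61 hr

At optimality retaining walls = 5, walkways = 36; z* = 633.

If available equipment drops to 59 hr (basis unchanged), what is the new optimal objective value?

Check each constraint at x*: soil 56/56 (tight); equipment 61/61 (tight).
The binding rows give the dual system: 4·y_soil + 5·y_equipment = 51 and 1·y_soil + 1·y_equipment = 10.5.
Solving: y_soil = 1.5, y_equipment = 9.
Δz = y_equipment·Δb = 9 × (-2) = -18, so new z* = 633 − 18 = 615.

615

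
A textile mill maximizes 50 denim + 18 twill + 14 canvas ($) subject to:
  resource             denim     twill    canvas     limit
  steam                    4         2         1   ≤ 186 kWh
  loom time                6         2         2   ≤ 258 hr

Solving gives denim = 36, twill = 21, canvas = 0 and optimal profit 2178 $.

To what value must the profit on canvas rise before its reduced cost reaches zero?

16

Both steam and loom time are binding at x*.
From A_Bᵀ y = c: 4·y_steam + 6·y_loom time = 50; 2·y_steam + 2·y_loom time = 18.
→ y_steam = 2 and y_loom time = 7.
canvas enters the basis when its profit ≥ yᵀa₃ = 2·1 + 7·2 = 16.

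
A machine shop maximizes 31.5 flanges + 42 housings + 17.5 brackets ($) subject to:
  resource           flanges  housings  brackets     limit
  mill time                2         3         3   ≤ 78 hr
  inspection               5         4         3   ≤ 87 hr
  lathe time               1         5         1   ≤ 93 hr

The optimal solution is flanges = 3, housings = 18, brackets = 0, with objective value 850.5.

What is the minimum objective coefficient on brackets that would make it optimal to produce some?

Binding: inspection and lathe time. Non-binding: mill time (18 unused).
Since mill time is not tight, its dual is 0.
The binding rows give the dual system: 5·y_inspection + 1·y_lathe time = 31.5 and 4·y_inspection + 5·y_lathe time = 42.
Solving: y_inspection = 5.5, y_lathe time = 4.
brackets enters the basis when its profit ≥ yᵀa₃ = 5.5·3 + 4·1 = 20.5.

20.5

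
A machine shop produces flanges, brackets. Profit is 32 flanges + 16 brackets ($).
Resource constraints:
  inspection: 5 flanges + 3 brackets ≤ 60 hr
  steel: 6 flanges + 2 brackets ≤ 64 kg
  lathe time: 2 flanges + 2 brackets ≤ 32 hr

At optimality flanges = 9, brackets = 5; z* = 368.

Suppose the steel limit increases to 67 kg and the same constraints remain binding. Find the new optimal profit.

Check each constraint at x*: inspection 60/60 (tight); steel 64/64 (tight); lathe time 28/32 (slack 4).
Slack constraints have shadow price 0 (complementary slackness).
The binding rows give the dual system: 5·y_inspection + 6·y_steel = 32 and 3·y_inspection + 2·y_steel = 16.
This yields shadow prices y_inspection = 4, y_steel = 2.
Δz = y_steel·Δb = 2 × (3) = 6, so new z* = 368 + 6 = 374.

374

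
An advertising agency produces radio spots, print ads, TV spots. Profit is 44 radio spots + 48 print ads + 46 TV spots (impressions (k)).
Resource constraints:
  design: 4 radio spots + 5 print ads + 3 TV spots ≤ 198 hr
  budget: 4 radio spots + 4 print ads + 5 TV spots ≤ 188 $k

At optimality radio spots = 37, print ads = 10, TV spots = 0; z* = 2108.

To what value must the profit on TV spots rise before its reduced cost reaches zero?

Both design and budget are binding at x*.
From A_Bᵀ y = c: 4·y_design + 4·y_budget = 44; 5·y_design + 4·y_budget = 48.
→ y_design = 4 and y_budget = 7.
TV spots enters the basis when its profit ≥ yᵀa₃ = 4·3 + 7·5 = 47.

47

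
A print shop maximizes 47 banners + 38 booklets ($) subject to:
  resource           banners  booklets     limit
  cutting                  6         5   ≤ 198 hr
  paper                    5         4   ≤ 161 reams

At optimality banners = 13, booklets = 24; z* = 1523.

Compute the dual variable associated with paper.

Both cutting and paper are binding at x*.
Dual feasibility on the basic columns requires 6·y_cutting + 5·y_paper = 47, 5·y_cutting + 4·y_paper = 38.
→ y_cutting = 2 and y_paper = 7.
Shadow price of paper = 7.

7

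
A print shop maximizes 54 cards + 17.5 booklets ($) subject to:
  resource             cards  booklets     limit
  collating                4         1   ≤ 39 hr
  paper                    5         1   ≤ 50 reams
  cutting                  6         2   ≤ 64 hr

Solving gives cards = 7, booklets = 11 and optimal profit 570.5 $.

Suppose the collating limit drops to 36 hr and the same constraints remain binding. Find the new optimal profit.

566

Binding: collating and cutting. Non-binding: paper (4 unused).
Since paper is not tight, its dual is 0.
The binding rows give the dual system: 4·y_collating + 6·y_cutting = 54 and 1·y_collating + 2·y_cutting = 17.5.
→ y_collating = 1.5 and y_cutting = 8.
Δz = y_collating·Δb = 1.5 × (-3) = -4.5, so new z* = 570.5 − 4.5 = 566.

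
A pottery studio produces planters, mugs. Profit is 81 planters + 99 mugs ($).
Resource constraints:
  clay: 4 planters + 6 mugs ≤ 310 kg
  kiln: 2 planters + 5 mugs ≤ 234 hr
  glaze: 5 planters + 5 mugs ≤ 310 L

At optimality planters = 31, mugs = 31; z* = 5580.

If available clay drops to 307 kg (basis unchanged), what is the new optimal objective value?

5553

At the optimum: clay uses 310 of 310 (binding); kiln uses 217 of 234 (slack = 17); glaze uses 310 of 310 (binding).
Slack constraints have shadow price 0 (complementary slackness).
Dual feasibility on the basic columns requires 4·y_clay + 5·y_glaze = 81, 6·y_clay + 5·y_glaze = 99.
→ y_clay = 9 and y_glaze = 9.
Δz = y_clay·Δb = 9 × (-3) = -27, so new z* = 5580 − 27 = 5553.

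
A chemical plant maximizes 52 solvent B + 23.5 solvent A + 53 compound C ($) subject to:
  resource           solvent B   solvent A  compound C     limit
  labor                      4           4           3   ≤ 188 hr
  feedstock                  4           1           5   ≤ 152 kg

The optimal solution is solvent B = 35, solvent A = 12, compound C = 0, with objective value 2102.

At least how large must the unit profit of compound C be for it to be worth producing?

58

Check each constraint at x*: labor 188/188 (tight); feedstock 152/152 (tight).
From A_Bᵀ y = c: 4·y_labor + 4·y_feedstock = 52; 4·y_labor + 1·y_feedstock = 23.5.
This yields shadow prices y_labor = 3.5, y_feedstock = 9.5.
compound C enters the basis when its profit ≥ yᵀa₃ = 3.5·3 + 9.5·5 = 58.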